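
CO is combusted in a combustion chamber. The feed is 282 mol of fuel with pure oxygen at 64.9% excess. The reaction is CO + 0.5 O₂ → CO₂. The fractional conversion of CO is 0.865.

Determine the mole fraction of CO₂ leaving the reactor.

0.621

Stoichiometric O₂ = 0.5 × 282 = 141 mol; O₂ fed = 141 × 1.649 = 232.5 mol.
Fuel reacted = 0.865 × 282 → ξ = 243.9 mol.
Outlet (n = n₀ + ν ξ):
  CO: 282 − 1(243.9) = 38.07
  O₂: 232.5 − 0.5(243.9) = 110.5
  CO₂: 0 + 1(243.9) = 243.9
Total out = 392.5 mol; y_CO₂ = 243.9 / 392.5 = 0.6214.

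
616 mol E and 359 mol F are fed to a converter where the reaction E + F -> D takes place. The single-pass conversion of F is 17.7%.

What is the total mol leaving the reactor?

F reacted = 0.177 × 359 = 63.54 mol; ν_F = −1, so ξ = 63.54/1 = 63.54 mol.
Outlet amounts (n = n₀ + ν ξ):
  E: 616 − 1(63.54) = 552.5
  F: 359 − 1(63.54) = 295.5
  D: 0 + 1(63.54) = 63.54
Total out = 552.5 + 295.5 + 63.54 = 911.5 mol.

911 mol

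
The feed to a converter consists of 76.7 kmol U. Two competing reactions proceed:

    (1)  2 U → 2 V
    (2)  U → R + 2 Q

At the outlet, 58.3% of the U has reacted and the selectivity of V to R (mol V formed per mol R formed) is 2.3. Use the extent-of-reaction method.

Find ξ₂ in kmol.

Conversion of U: U consumed = 0.583 × 76.7 = 44.72 kmol = 2ξ₁ + 1ξ₂.
Selectivity: 2ξ₁ / (1ξ₂) = 2.3 → ξ₁ = 1.15 ξ₂.
Substitute: (2·1.15 + 1) ξ₂ = 44.72 → ξ₂ = 13.55 kmol, ξ₁ = 15.58 kmol.
Outlet amounts (n = n₀ + Σ ν·ξ):
  U: 76.7 − 2(15.58) − 1(13.55) = 31.98
  V: 0 + 2(15.58) = 31.17
  R: 0 + 1(13.55) = 13.55
  Q: 0 + 2(13.55) = 27.1

ξ₂ = 13.6 kmol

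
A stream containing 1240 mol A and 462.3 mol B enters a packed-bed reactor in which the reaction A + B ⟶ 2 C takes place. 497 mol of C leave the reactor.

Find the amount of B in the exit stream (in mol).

214 mol

For C: n = n₀ + 2ξ → 497 = 0 + 2ξ, giving ξ = 248.5 mol.
Outlet amounts (n = n₀ + ν ξ):
  A: 1240 − 1(248.5) = 991.5
  B: 462.3 − 1(248.5) = 213.8
  C: 0 + 2(248.5) = 497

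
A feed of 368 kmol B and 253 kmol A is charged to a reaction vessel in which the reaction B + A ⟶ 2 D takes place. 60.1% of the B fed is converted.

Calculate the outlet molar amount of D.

442 kmol

B reacted = 0.601 × 368 = 221.2 kmol; ν_B = −1, so ξ = 221.2/1 = 221.2 kmol.
Outlet amounts (n = n₀ + ν ξ):
  B: 368 − 1(221.2) = 146.8
  A: 253 − 1(221.2) = 31.83
  D: 0 + 2(221.2) = 442.3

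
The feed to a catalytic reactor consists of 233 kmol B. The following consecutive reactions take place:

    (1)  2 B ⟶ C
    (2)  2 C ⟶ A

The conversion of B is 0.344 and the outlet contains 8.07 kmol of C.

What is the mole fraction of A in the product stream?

Conversion of B: B consumed = 2ξ₁ = 0.344 × 233 → ξ₁ = 40.08 kmol.
C balance: n_C = 0 + 1ξ₁ − 2ξ₂ = 8.07 → ξ₂ = (1·40.08 − 8.07)/2 = 16 kmol.
Outlet amounts (n = n₀ + Σ ν·ξ):
  B: 233 − 2(40.08) = 152.8
  C: 0 + 1(40.08) − 2(16) = 8.07
  A: 0 + 1(16) = 16
Total out = 176.9 kmol; y_A = 16 / 176.9 = 0.09045.

0.0905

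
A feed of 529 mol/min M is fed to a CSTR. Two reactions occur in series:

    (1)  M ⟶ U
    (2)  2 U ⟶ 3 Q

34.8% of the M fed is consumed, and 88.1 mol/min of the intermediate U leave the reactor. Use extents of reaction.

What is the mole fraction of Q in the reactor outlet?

Conversion of M: M consumed = 1ξ₁ = 0.348 × 529 → ξ₁ = 184.1 mol/min.
U balance: n_U = 0 + 1ξ₁ − 2ξ₂ = 88.1 → ξ₂ = (1·184.1 − 88.1)/2 = 48 mol/min.
Outlet amounts (n = n₀ + Σ ν·ξ):
  M: 529 − 1(184.1) = 344.9
  U: 0 + 1(184.1) − 2(48) = 88.1
  Q: 0 + 3(48) = 144
Total out = 577 mol/min; y_Q = 144 / 577 = 0.2495.

0.25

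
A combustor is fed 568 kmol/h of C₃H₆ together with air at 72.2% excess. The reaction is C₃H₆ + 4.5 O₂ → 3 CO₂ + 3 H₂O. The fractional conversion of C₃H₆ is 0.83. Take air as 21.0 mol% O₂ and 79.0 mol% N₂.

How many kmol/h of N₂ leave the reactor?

Stoichiometric O₂ = 4.5 × 568 = 2556 kmol/h; O₂ fed = 2556 × 1.722 = 4401 kmol/h.
N₂ fed = 4401 × 79/21 = 16560 kmol/h.
Fuel reacted = 0.83 × 568 → ξ = 471.4 kmol/h.
Outlet (n = n₀ + ν ξ):
  C₃H₆: 568 − 1(471.4) = 96.56
  O₂: 4401 − 4.5(471.4) = 2280
  N₂: 16560 (inert)
  CO₂: 0 + 3(471.4) = 1414
  H₂O: 0 + 3(471.4) = 1414

16600 kmol/h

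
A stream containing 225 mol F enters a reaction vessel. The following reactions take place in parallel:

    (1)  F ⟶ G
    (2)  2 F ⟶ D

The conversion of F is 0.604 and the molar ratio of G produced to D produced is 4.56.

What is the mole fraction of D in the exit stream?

0.101

Conversion of F: F consumed = 0.604 × 225 = 135.9 mol = 1ξ₁ + 2ξ₂.
Selectivity: 1ξ₁ / (1ξ₂) = 4.56 → ξ₁ = 4.56 ξ₂.
Substitute: (1·4.56 + 2) ξ₂ = 135.9 → ξ₂ = 20.72 mol, ξ₁ = 94.47 mol.
Outlet amounts (n = n₀ + Σ ν·ξ):
  F: 225 − 1(94.47) − 2(20.72) = 89.1
  G: 0 + 1(94.47) = 94.47
  D: 0 + 1(20.72) = 20.72
Total out = 204.3 mol; y_D = 20.72 / 204.3 = 0.1014.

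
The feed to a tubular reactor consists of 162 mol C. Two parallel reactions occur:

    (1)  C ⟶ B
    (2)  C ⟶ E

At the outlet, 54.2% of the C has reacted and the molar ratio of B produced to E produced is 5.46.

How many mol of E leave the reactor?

Conversion of C: C consumed = 0.542 × 162 = 87.8 mol = 1ξ₁ + 1ξ₂.
Selectivity: 1ξ₁ / (1ξ₂) = 5.46 → ξ₁ = 5.46 ξ₂.
Substitute: (1·5.46 + 1) ξ₂ = 87.8 → ξ₂ = 13.59 mol, ξ₁ = 74.21 mol.
Outlet amounts (n = n₀ + Σ ν·ξ):
  C: 162 − 1(74.21) − 1(13.59) = 74.2
  B: 0 + 1(74.21) = 74.21
  E: 0 + 1(13.59) = 13.59

13.6 mol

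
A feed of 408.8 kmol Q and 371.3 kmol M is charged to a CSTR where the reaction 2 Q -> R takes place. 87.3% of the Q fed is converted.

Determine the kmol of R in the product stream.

Q reacted = 0.873 × 408.8 = 356.9 kmol; ν_Q = −2, so ξ = 356.9/2 = 178.4 kmol.
Outlet amounts (n = n₀ + ν ξ):
  Q: 408.8 − 2(178.4) = 51.92
  R: 0 + 1(178.4) = 178.4
  M: 371.3 (inert)

178 kmol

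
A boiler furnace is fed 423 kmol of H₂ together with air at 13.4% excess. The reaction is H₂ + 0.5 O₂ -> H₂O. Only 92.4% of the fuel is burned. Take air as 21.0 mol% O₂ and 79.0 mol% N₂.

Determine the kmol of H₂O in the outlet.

Stoichiometric O₂ = 0.5 × 423 = 211.5 kmol; O₂ fed = 211.5 × 1.134 = 239.8 kmol.
N₂ fed = 239.8 × 79/21 = 902.3 kmol.
Fuel reacted = 0.924 × 423 → ξ = 390.9 kmol.
Outlet (n = n₀ + ν ξ):
  H₂: 423 − 1(390.9) = 32.15
  O₂: 239.8 − 0.5(390.9) = 44.41
  N₂: 902.3 (inert)
  H₂O: 0 + 1(390.9) = 390.9

391 kmol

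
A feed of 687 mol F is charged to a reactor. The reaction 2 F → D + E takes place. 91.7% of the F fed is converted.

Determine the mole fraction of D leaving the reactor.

0.459

F reacted = 0.917 × 687 = 630 mol; ν_F = −2, so ξ = 630/2 = 315 mol.
Outlet amounts (n = n₀ + ν ξ):
  F: 687 − 2(315) = 57.02
  D: 0 + 1(315) = 315
  E: 0 + 1(315) = 315
Total out = 687 mol; y_D = 315 / 687 = 0.4585.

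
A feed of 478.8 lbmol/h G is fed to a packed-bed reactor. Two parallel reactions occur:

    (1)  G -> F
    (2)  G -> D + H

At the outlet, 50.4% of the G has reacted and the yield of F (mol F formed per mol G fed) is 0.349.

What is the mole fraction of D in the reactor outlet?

Yield of F: 1ξ₁ / 478.8 = 0.349 → ξ₁ = 167.1 lbmol/h.
Conversion of G: 1ξ₁ + 1ξ₂ = 0.504 × 478.8 = 241.3 → ξ₂ = 74.21 lbmol/h.
Outlet amounts (n = n₀ + Σ ν·ξ):
  G: 478.8 − 1(167.1) − 1(74.21) = 237.5
  F: 0 + 1(167.1) = 167.1
  D: 0 + 1(74.21) = 74.21
  H: 0 + 1(74.21) = 74.21
Total out = 553 lbmol/h; y_D = 74.21 / 553 = 0.1342.

0.134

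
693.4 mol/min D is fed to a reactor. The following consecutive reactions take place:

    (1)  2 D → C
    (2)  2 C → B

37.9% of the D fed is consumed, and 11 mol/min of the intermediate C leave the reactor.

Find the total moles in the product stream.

502 mol/min

Conversion of D: D consumed = 2ξ₁ = 0.379 × 693.4 → ξ₁ = 131.4 mol/min.
C balance: n_C = 0 + 1ξ₁ − 2ξ₂ = 11 → ξ₂ = (1·131.4 − 11)/2 = 60.2 mol/min.
Outlet amounts (n = n₀ + Σ ν·ξ):
  D: 693.4 − 2(131.4) = 430.6
  C: 0 + 1(131.4) − 2(60.2) = 11
  B: 0 + 1(60.2) = 60.2
Total out = 430.6 + 11 + 60.2 = 501.8 mol/min.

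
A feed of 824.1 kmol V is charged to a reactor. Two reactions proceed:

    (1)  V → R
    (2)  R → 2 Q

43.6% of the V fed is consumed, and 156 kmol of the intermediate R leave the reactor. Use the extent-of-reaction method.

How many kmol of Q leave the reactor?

407 kmol

Conversion of V: V consumed = 1ξ₁ = 0.436 × 824.1 → ξ₁ = 359.3 kmol.
R balance: n_R = 0 + 1ξ₁ − 1ξ₂ = 156 → ξ₂ = (1·359.3 − 156)/1 = 203.3 kmol.
Outlet amounts (n = n₀ + Σ ν·ξ):
  V: 824.1 − 1(359.3) = 464.8
  R: 0 + 1(359.3) − 1(203.3) = 156
  Q: 0 + 2(203.3) = 406.6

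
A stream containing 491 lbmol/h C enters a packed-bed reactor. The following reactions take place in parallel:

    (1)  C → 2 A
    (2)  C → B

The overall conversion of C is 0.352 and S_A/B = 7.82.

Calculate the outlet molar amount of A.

275 lbmol/h

Conversion of C: C consumed = 0.352 × 491 = 172.8 lbmol/h = 1ξ₁ + 1ξ₂.
Selectivity: 2ξ₁ / (1ξ₂) = 7.82 → ξ₁ = 3.91 ξ₂.
Substitute: (1·3.91 + 1) ξ₂ = 172.8 → ξ₂ = 35.2 lbmol/h, ξ₁ = 137.6 lbmol/h.
Outlet amounts (n = n₀ + Σ ν·ξ):
  C: 491 − 1(137.6) − 1(35.2) = 318.2
  A: 0 + 2(137.6) = 275.3
  B: 0 + 1(35.2) = 35.2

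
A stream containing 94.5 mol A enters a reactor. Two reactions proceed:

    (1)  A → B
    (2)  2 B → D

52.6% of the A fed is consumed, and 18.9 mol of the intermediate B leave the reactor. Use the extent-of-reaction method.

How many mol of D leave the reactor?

Conversion of A: A consumed = 1ξ₁ = 0.526 × 94.5 → ξ₁ = 49.71 mol.
B balance: n_B = 0 + 1ξ₁ − 2ξ₂ = 18.9 → ξ₂ = (1·49.71 − 18.9)/2 = 15.4 mol.
Outlet amounts (n = n₀ + Σ ν·ξ):
  A: 94.5 − 1(49.71) = 44.79
  B: 0 + 1(49.71) − 2(15.4) = 18.9
  D: 0 + 1(15.4) = 15.4

15.4 mol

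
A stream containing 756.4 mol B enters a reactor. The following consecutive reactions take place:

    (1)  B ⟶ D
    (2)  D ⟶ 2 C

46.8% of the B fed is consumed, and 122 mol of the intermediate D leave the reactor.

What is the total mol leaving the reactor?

Conversion of B: B consumed = 1ξ₁ = 0.468 × 756.4 → ξ₁ = 354 mol.
D balance: n_D = 0 + 1ξ₁ − 1ξ₂ = 122 → ξ₂ = (1·354 − 122)/1 = 232 mol.
Outlet amounts (n = n₀ + Σ ν·ξ):
  B: 756.4 − 1(354) = 402.4
  D: 0 + 1(354) − 1(232) = 122
  C: 0 + 2(232) = 464
Total out = 402.4 + 122 + 464 = 988.4 mol.

988 mol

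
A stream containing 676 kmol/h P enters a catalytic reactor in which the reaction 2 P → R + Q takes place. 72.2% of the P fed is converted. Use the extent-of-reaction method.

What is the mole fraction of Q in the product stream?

P reacted = 0.722 × 676 = 488.1 kmol/h; ν_P = −2, so ξ = 488.1/2 = 244 kmol/h.
Outlet amounts (n = n₀ + ν ξ):
  P: 676 − 2(244) = 187.9
  R: 0 + 1(244) = 244
  Q: 0 + 1(244) = 244
Total out = 676 kmol/h; y_Q = 244 / 676 = 0.361.

0.361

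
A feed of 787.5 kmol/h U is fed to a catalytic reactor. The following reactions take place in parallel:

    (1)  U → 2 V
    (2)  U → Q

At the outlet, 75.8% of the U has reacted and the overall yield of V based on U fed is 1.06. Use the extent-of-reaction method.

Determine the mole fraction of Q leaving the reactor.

Yield of V: 2ξ₁ / 787.5 = 1.06 → ξ₁ = 417.4 kmol/h.
Conversion of U: 1ξ₁ + 1ξ₂ = 0.758 × 787.5 = 596.9 → ξ₂ = 179.5 kmol/h.
Outlet amounts (n = n₀ + Σ ν·ξ):
  U: 787.5 − 1(417.4) − 1(179.5) = 190.6
  V: 0 + 2(417.4) = 834.8
  Q: 0 + 1(179.5) = 179.5
Total out = 1205 kmol/h; y_Q = 179.5 / 1205 = 0.149.

0.149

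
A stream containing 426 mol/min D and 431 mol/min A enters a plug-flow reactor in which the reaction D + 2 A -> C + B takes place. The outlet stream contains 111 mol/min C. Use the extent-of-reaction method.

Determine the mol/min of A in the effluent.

For C: n = n₀ + 1ξ → 111 = 0 + 1ξ, giving ξ = 111 mol/min.
Outlet amounts (n = n₀ + ν ξ):
  D: 426 − 1(111) = 315
  A: 431 − 2(111) = 209
  C: 0 + 1(111) = 111
  B: 0 + 1(111) = 111

209 mol/min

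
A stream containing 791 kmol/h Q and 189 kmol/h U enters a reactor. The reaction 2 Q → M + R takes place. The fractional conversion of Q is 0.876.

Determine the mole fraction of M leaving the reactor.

Q reacted = 0.876 × 791 = 692.9 kmol/h; ν_Q = −2, so ξ = 692.9/2 = 346.5 kmol/h.
Outlet amounts (n = n₀ + ν ξ):
  Q: 791 − 2(346.5) = 98.08
  M: 0 + 1(346.5) = 346.5
  R: 0 + 1(346.5) = 346.5
  U: 189 (inert)
Total out = 980 kmol/h; y_M = 346.5 / 980 = 0.3535.

0.354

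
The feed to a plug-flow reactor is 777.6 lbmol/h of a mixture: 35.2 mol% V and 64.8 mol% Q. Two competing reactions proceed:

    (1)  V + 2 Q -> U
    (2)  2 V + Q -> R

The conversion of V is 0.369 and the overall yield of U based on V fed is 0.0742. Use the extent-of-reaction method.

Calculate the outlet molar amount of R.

Yield of U: 1ξ₁ / 273.7 = 0.0742 → ξ₁ = 20.31 lbmol/h.
Conversion of V: 1ξ₁ + 2ξ₂ = 0.369 × 273.7 = 101 → ξ₂ = 40.35 lbmol/h.
Outlet amounts (n = n₀ + Σ ν·ξ):
  V: 273.7 − 1(20.31) − 2(40.35) = 172.7
  Q: 503.9 − 2(20.31) − 1(40.35) = 422.9
  U: 0 + 1(20.31) = 20.31
  R: 0 + 1(40.35) = 40.35

40.3 lbmol/h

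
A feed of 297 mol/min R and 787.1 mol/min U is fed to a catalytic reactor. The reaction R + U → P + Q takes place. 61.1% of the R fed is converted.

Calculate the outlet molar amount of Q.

R reacted = 0.611 × 297 = 181.5 mol/min; ν_R = −1, so ξ = 181.5/1 = 181.5 mol/min.
Outlet amounts (n = n₀ + ν ξ):
  R: 297 − 1(181.5) = 115.5
  U: 787.1 − 1(181.5) = 605.6
  P: 0 + 1(181.5) = 181.5
  Q: 0 + 1(181.5) = 181.5

181 mol/min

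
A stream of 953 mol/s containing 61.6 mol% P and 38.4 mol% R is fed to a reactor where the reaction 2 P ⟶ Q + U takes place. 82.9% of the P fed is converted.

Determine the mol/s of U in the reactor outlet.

P reacted = 0.829 × 587 = 486.7 mol/s; ν_P = −2, so ξ = 486.7/2 = 243.3 mol/s.
Outlet amounts (n = n₀ + ν ξ):
  P: 587 − 2(243.3) = 100.4
  Q: 0 + 1(243.3) = 243.3
  U: 0 + 1(243.3) = 243.3
  R: 366 (inert)

243 mol/s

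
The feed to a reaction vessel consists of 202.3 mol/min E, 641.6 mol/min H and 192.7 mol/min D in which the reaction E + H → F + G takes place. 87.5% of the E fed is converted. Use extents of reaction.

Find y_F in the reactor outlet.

E reacted = 0.875 × 202.3 = 177 mol/min; ν_E = −1, so ξ = 177/1 = 177 mol/min.
Outlet amounts (n = n₀ + ν ξ):
  E: 202.3 − 1(177) = 25.29
  H: 641.6 − 1(177) = 464.6
  F: 0 + 1(177) = 177
  G: 0 + 1(177) = 177
  D: 192.7 (inert)
Total out = 1037 mol/min; y_F = 177 / 1037 = 0.1708.

0.171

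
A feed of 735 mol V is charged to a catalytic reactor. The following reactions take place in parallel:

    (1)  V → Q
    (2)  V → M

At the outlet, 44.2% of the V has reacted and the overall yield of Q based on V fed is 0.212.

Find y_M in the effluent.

0.23

Yield of Q: 1ξ₁ / 735 = 0.212 → ξ₁ = 155.8 mol.
Conversion of V: 1ξ₁ + 1ξ₂ = 0.442 × 735 = 324.9 → ξ₂ = 169.1 mol.
Outlet amounts (n = n₀ + Σ ν·ξ):
  V: 735 − 1(155.8) − 1(169.1) = 410.1
  Q: 0 + 1(155.8) = 155.8
  M: 0 + 1(169.1) = 169.1
Total out = 735 mol; y_M = 169.1 / 735 = 0.23.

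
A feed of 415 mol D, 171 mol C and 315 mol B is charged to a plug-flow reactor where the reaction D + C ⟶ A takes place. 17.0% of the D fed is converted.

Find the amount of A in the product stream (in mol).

D reacted = 0.17 × 415 = 70.55 mol; ν_D = −1, so ξ = 70.55/1 = 70.55 mol.
Outlet amounts (n = n₀ + ν ξ):
  D: 415 − 1(70.55) = 344.4
  C: 171 − 1(70.55) = 100.4
  A: 0 + 1(70.55) = 70.55
  B: 315 (inert)

70.6 mol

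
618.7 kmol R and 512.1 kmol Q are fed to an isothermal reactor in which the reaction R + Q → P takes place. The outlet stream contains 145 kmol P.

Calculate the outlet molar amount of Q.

For P: n = n₀ + 1ξ → 145 = 0 + 1ξ, giving ξ = 145 kmol.
Outlet amounts (n = n₀ + ν ξ):
  R: 618.7 − 1(145) = 473.7
  Q: 512.1 − 1(145) = 367.1
  P: 0 + 1(145) = 145

367 kmol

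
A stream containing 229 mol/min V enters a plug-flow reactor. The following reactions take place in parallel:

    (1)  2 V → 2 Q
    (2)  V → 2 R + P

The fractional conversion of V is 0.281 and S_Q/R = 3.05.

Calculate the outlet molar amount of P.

Conversion of V: V consumed = 0.281 × 229 = 64.35 mol/min = 2ξ₁ + 1ξ₂.
Selectivity: 2ξ₁ / (2ξ₂) = 3.05 → ξ₁ = 3.05 ξ₂.
Substitute: (2·3.05 + 1) ξ₂ = 64.35 → ξ₂ = 9.063 mol/min, ξ₁ = 27.64 mol/min.
Outlet amounts (n = n₀ + Σ ν·ξ):
  V: 229 − 2(27.64) − 1(9.063) = 164.7
  Q: 0 + 2(27.64) = 55.29
  R: 0 + 2(9.063) = 18.13
  P: 0 + 1(9.063) = 9.063

9.06 mol/min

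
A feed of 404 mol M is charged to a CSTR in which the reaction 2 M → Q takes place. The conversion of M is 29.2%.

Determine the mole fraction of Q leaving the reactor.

0.171

M reacted = 0.292 × 404 = 118 mol; ν_M = −2, so ξ = 118/2 = 58.98 mol.
Outlet amounts (n = n₀ + ν ξ):
  M: 404 − 2(58.98) = 286
  Q: 0 + 1(58.98) = 58.98
Total out = 345 mol; y_Q = 58.98 / 345 = 0.171.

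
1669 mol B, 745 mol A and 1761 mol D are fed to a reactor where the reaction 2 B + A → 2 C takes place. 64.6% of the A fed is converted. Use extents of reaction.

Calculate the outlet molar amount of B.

706 mol

A reacted = 0.646 × 745 = 481.3 mol; ν_A = −1, so ξ = 481.3/1 = 481.3 mol.
Outlet amounts (n = n₀ + ν ξ):
  B: 1669 − 2(481.3) = 706.5
  A: 745 − 1(481.3) = 263.7
  C: 0 + 2(481.3) = 962.5
  D: 1761 (inert)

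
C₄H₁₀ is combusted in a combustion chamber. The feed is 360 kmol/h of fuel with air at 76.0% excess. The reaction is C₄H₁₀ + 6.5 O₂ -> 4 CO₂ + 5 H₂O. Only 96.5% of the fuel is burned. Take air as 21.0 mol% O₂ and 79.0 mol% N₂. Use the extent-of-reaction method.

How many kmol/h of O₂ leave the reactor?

Stoichiometric O₂ = 6.5 × 360 = 2340 kmol/h; O₂ fed = 2340 × 1.760 = 4118 kmol/h.
N₂ fed = 4118 × 79/21 = 15490 kmol/h.
Fuel reacted = 0.965 × 360 → ξ = 347.4 kmol/h.
Outlet (n = n₀ + ν ξ):
  C₄H₁₀: 360 − 1(347.4) = 12.6
  O₂: 4118 − 6.5(347.4) = 1860
  N₂: 15490 (inert)
  CO₂: 0 + 4(347.4) = 1390
  H₂O: 0 + 5(347.4) = 1737

1860 kmol/h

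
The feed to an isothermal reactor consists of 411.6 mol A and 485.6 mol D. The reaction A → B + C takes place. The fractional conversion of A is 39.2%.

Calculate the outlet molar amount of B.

A reacted = 0.392 × 411.6 = 161.3 mol; ν_A = −1, so ξ = 161.3/1 = 161.3 mol.
Outlet amounts (n = n₀ + ν ξ):
  A: 411.6 − 1(161.3) = 250.3
  B: 0 + 1(161.3) = 161.3
  C: 0 + 1(161.3) = 161.3
  D: 485.6 (inert)

161 mol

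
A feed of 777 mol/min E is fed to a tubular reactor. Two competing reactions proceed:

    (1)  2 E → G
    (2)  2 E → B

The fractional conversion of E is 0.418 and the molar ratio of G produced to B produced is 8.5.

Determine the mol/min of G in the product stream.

145 mol/min

Conversion of E: E consumed = 0.418 × 777 = 324.8 mol/min = 2ξ₁ + 2ξ₂.
Selectivity: 1ξ₁ / (1ξ₂) = 8.5 → ξ₁ = 8.5 ξ₂.
Substitute: (2·8.5 + 2) ξ₂ = 324.8 → ξ₂ = 17.09 mol/min, ξ₁ = 145.3 mol/min.
Outlet amounts (n = n₀ + Σ ν·ξ):
  E: 777 − 2(145.3) − 2(17.09) = 452.2
  G: 0 + 1(145.3) = 145.3
  B: 0 + 1(17.09) = 17.09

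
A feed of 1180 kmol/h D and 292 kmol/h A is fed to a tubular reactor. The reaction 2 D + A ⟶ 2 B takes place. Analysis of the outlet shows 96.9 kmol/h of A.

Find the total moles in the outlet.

For A: n = n₀ − 1ξ → 96.9 = 292 − 1ξ, giving ξ = 195.1 kmol/h.
Outlet amounts (n = n₀ + ν ξ):
  D: 1180 − 2(195.1) = 789.8
  A: 292 − 1(195.1) = 96.9
  B: 0 + 2(195.1) = 390.2
Total out = 789.8 + 96.9 + 390.2 = 1277 kmol/h.

1280 kmol/h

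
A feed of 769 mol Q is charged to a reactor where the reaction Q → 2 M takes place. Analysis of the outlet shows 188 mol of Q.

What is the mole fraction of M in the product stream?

0.861

For Q: n = n₀ − 1ξ → 188 = 769 − 1ξ, giving ξ = 581 mol.
Outlet amounts (n = n₀ + ν ξ):
  Q: 769 − 1(581) = 188
  M: 0 + 2(581) = 1162
Total out = 1350 mol; y_M = 1162 / 1350 = 0.8607.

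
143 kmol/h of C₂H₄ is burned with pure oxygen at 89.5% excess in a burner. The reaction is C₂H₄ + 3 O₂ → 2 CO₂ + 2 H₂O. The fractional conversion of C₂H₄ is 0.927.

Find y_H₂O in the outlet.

Stoichiometric O₂ = 3 × 143 = 429 kmol/h; O₂ fed = 429 × 1.895 = 813 kmol/h.
Fuel reacted = 0.927 × 143 → ξ = 132.6 kmol/h.
Outlet (n = n₀ + ν ξ):
  C₂H₄: 143 − 1(132.6) = 10.44
  O₂: 813 − 3(132.6) = 415.3
  CO₂: 0 + 2(132.6) = 265.1
  H₂O: 0 + 2(132.6) = 265.1
Total out = 956 kmol/h; y_H₂O = 265.1 / 956 = 0.2773.

0.277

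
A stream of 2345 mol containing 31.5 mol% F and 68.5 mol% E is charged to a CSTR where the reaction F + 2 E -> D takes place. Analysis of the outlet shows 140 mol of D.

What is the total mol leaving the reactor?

2060 mol

For D: n = n₀ + 1ξ → 140 = 0 + 1ξ, giving ξ = 140 mol.
Outlet amounts (n = n₀ + ν ξ):
  F: 738.7 − 1(140) = 598.7
  E: 1606 − 2(140) = 1326
  D: 0 + 1(140) = 140
Total out = 598.7 + 1326 + 140 = 2065 mol.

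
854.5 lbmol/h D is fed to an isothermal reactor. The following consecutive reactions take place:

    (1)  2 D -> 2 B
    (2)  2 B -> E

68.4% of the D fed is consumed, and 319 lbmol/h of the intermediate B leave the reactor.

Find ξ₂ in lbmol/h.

Conversion of D: D consumed = 2ξ₁ = 0.684 × 854.5 → ξ₁ = 292.2 lbmol/h.
B balance: n_B = 0 + 2ξ₁ − 2ξ₂ = 319 → ξ₂ = (2·292.2 − 319)/2 = 132.7 lbmol/h.
Outlet amounts (n = n₀ + Σ ν·ξ):
  D: 854.5 − 2(292.2) = 270
  B: 0 + 2(292.2) − 2(132.7) = 319
  E: 0 + 1(132.7) = 132.7

ξ₂ = 133 lbmol/h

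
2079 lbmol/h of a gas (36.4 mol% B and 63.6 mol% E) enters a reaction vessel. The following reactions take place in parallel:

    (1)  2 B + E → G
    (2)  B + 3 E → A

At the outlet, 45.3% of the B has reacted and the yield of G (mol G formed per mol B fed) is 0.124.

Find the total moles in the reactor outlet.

Yield of G: 1ξ₁ / 756.8 = 0.124 → ξ₁ = 93.84 lbmol/h.
Conversion of B: 2ξ₁ + 1ξ₂ = 0.453 × 756.8 = 342.8 → ξ₂ = 155.1 lbmol/h.
Outlet amounts (n = n₀ + Σ ν·ξ):
  B: 756.8 − 2(93.84) − 1(155.1) = 413.9
  E: 1322 − 1(93.84) − 3(155.1) = 763
  G: 0 + 1(93.84) = 93.84
  A: 0 + 1(155.1) = 155.1
Total out = 413.9 + 763 + 93.84 + 155.1 = 1426 lbmol/h.

1430 lbmol/h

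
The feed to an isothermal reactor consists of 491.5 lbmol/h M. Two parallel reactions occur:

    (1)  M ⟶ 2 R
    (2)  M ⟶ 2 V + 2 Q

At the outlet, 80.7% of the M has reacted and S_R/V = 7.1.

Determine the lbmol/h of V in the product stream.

Conversion of M: M consumed = 0.807 × 491.5 = 396.6 lbmol/h = 1ξ₁ + 1ξ₂.
Selectivity: 2ξ₁ / (2ξ₂) = 7.1 → ξ₁ = 7.1 ξ₂.
Substitute: (1·7.1 + 1) ξ₂ = 396.6 → ξ₂ = 48.97 lbmol/h, ξ₁ = 347.7 lbmol/h.
Outlet amounts (n = n₀ + Σ ν·ξ):
  M: 491.5 − 1(347.7) − 1(48.97) = 94.86
  R: 0 + 2(347.7) = 695.3
  V: 0 + 2(48.97) = 97.94
  Q: 0 + 2(48.97) = 97.94

97.9 lbmol/h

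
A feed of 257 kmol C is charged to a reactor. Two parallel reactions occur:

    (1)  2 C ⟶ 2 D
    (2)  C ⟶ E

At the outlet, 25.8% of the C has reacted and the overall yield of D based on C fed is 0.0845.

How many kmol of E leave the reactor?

44.6 kmol

Yield of D: 2ξ₁ / 257 = 0.0845 → ξ₁ = 10.86 kmol.
Conversion of C: 2ξ₁ + 1ξ₂ = 0.258 × 257 = 66.31 → ξ₂ = 44.59 kmol.
Outlet amounts (n = n₀ + Σ ν·ξ):
  C: 257 − 2(10.86) − 1(44.59) = 190.7
  D: 0 + 2(10.86) = 21.72
  E: 0 + 1(44.59) = 44.59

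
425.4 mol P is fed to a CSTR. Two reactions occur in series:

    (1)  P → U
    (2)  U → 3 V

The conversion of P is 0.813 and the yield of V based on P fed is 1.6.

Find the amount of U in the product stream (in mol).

Conversion of P: P consumed = 1ξ₁ = 0.813 × 425.4 → ξ₁ = 345.9 mol.
Yield of V: 3ξ₂ / 425.4 = 1.6 → ξ₂ = 226.9 mol.
Outlet amounts (n = n₀ + Σ ν·ξ):
  P: 425.4 − 1(345.9) = 79.55
  U: 0 + 1(345.9) − 1(226.9) = 119
  V: 0 + 3(226.9) = 680.6

119 mol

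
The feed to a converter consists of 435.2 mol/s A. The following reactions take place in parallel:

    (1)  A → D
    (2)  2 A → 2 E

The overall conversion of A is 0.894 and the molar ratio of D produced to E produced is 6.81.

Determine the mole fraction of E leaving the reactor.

Conversion of A: A consumed = 0.894 × 435.2 = 389.1 mol/s = 1ξ₁ + 2ξ₂.
Selectivity: 1ξ₁ / (2ξ₂) = 6.81 → ξ₁ = 13.62 ξ₂.
Substitute: (1·13.62 + 2) ξ₂ = 389.1 → ξ₂ = 24.91 mol/s, ξ₁ = 339.3 mol/s.
Outlet amounts (n = n₀ + Σ ν·ξ):
  A: 435.2 − 1(339.3) − 2(24.91) = 46.13
  D: 0 + 1(339.3) = 339.3
  E: 0 + 2(24.91) = 49.82
Total out = 435.2 mol/s; y_E = 49.82 / 435.2 = 0.1145.

0.114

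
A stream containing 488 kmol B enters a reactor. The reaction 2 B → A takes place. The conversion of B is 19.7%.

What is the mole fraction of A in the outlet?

B reacted = 0.197 × 488 = 96.14 kmol; ν_B = −2, so ξ = 96.14/2 = 48.07 kmol.
Outlet amounts (n = n₀ + ν ξ):
  B: 488 − 2(48.07) = 391.9
  A: 0 + 1(48.07) = 48.07
Total out = 439.9 kmol; y_A = 48.07 / 439.9 = 0.1093.

0.109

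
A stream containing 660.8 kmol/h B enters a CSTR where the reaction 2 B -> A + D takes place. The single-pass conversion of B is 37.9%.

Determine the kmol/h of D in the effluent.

125 kmol/h

B reacted = 0.379 × 660.8 = 250.4 kmol/h; ν_B = −2, so ξ = 250.4/2 = 125.2 kmol/h.
Outlet amounts (n = n₀ + ν ξ):
  B: 660.8 − 2(125.2) = 410.4
  A: 0 + 1(125.2) = 125.2
  D: 0 + 1(125.2) = 125.2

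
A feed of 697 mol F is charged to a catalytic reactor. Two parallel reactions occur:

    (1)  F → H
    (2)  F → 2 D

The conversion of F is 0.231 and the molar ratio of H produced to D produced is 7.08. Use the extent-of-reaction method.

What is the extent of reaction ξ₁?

ξ₁ = 150 mol

Conversion of F: F consumed = 0.231 × 697 = 161 mol = 1ξ₁ + 1ξ₂.
Selectivity: 1ξ₁ / (2ξ₂) = 7.08 → ξ₁ = 14.16 ξ₂.
Substitute: (1·14.16 + 1) ξ₂ = 161 → ξ₂ = 10.62 mol, ξ₁ = 150.4 mol.
Outlet amounts (n = n₀ + Σ ν·ξ):
  F: 697 − 1(150.4) − 1(10.62) = 536
  H: 0 + 1(150.4) = 150.4
  D: 0 + 2(10.62) = 21.24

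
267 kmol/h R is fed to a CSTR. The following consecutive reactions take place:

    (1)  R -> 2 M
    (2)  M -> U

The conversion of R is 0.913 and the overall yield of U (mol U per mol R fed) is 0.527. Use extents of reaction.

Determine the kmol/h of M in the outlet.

Conversion of R: R consumed = 1ξ₁ = 0.913 × 267 → ξ₁ = 243.8 kmol/h.
Yield of U: 1ξ₂ / 267 = 0.527 → ξ₂ = 140.7 kmol/h.
Outlet amounts (n = n₀ + Σ ν·ξ):
  R: 267 − 1(243.8) = 23.23
  M: 0 + 2(243.8) − 1(140.7) = 346.8
  U: 0 + 1(140.7) = 140.7

347 kmol/h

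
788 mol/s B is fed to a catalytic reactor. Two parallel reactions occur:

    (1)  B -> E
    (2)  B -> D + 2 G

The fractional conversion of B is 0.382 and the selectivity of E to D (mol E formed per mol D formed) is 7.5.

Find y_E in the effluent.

Conversion of B: B consumed = 0.382 × 788 = 301 mol/s = 1ξ₁ + 1ξ₂.
Selectivity: 1ξ₁ / (1ξ₂) = 7.5 → ξ₁ = 7.5 ξ₂.
Substitute: (1·7.5 + 1) ξ₂ = 301 → ξ₂ = 35.41 mol/s, ξ₁ = 265.6 mol/s.
Outlet amounts (n = n₀ + Σ ν·ξ):
  B: 788 − 1(265.6) − 1(35.41) = 487
  E: 0 + 1(265.6) = 265.6
  D: 0 + 1(35.41) = 35.41
  G: 0 + 2(35.41) = 70.83
Total out = 858.8 mol/s; y_E = 265.6 / 858.8 = 0.3093.

0.309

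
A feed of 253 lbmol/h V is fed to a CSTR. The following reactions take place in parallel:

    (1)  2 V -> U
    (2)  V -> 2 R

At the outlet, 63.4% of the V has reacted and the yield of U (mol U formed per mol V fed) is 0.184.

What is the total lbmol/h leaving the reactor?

274 lbmol/h

Yield of U: 1ξ₁ / 253 = 0.184 → ξ₁ = 46.55 lbmol/h.
Conversion of V: 2ξ₁ + 1ξ₂ = 0.634 × 253 = 160.4 → ξ₂ = 67.3 lbmol/h.
Outlet amounts (n = n₀ + Σ ν·ξ):
  V: 253 − 2(46.55) − 1(67.3) = 92.6
  U: 0 + 1(46.55) = 46.55
  R: 0 + 2(67.3) = 134.6
Total out = 92.6 + 46.55 + 134.6 = 273.7 lbmol/h.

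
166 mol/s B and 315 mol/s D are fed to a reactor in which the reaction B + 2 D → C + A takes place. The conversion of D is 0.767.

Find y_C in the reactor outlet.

D reacted = 0.767 × 315 = 241.6 mol/s; ν_D = −2, so ξ = 241.6/2 = 120.8 mol/s.
Outlet amounts (n = n₀ + ν ξ):
  B: 166 − 1(120.8) = 45.2
  D: 315 − 2(120.8) = 73.39
  C: 0 + 1(120.8) = 120.8
  A: 0 + 1(120.8) = 120.8
Total out = 360.2 mol/s; y_C = 120.8 / 360.2 = 0.3354.

0.335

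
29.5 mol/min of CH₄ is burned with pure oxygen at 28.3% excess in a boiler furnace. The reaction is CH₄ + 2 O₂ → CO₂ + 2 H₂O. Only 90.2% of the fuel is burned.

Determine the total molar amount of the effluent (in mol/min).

105 mol/min

Stoichiometric O₂ = 2 × 29.5 = 59 mol/min; O₂ fed = 59 × 1.283 = 75.7 mol/min.
Fuel reacted = 0.902 × 29.5 → ξ = 26.61 mol/min.
Outlet (n = n₀ + ν ξ):
  CH₄: 29.5 − 1(26.61) = 2.891
  O₂: 75.7 − 2(26.61) = 22.48
  CO₂: 0 + 1(26.61) = 26.61
  H₂O: 0 + 2(26.61) = 53.22
Total out = 2.891 + 22.48 + 26.61 + 53.22 = 105.2 mol/min.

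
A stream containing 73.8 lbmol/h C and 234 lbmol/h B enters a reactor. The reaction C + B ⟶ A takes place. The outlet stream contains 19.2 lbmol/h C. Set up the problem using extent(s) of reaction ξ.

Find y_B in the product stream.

For C: n = n₀ − 1ξ → 19.2 = 73.8 − 1ξ, giving ξ = 54.6 lbmol/h.
Outlet amounts (n = n₀ + ν ξ):
  C: 73.8 − 1(54.6) = 19.2
  B: 234 − 1(54.6) = 179.4
  A: 0 + 1(54.6) = 54.6
Total out = 253.2 lbmol/h; y_B = 179.4 / 253.2 = 0.7085.

0.709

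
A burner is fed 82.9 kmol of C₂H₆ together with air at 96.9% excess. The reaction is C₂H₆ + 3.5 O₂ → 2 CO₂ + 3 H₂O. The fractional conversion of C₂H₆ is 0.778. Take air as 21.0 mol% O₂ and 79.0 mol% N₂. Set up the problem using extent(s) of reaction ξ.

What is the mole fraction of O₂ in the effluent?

Stoichiometric O₂ = 3.5 × 82.9 = 290.2 kmol; O₂ fed = 290.2 × 1.969 = 571.3 kmol.
N₂ fed = 571.3 × 79/21 = 2149 kmol.
Fuel reacted = 0.778 × 82.9 → ξ = 64.5 kmol.
Outlet (n = n₀ + ν ξ):
  C₂H₆: 82.9 − 1(64.5) = 18.4
  O₂: 571.3 − 3.5(64.5) = 345.6
  N₂: 2149 (inert)
  CO₂: 0 + 2(64.5) = 129
  H₂O: 0 + 3(64.5) = 193.5
Total out = 2836 kmol; y_O₂ = 345.6 / 2836 = 0.1219.

0.122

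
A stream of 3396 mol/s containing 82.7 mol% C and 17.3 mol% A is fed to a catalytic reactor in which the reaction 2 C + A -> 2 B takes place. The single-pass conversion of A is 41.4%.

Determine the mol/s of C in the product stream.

A reacted = 0.414 × 587.5 = 243.2 mol/s; ν_A = −1, so ξ = 243.2/1 = 243.2 mol/s.
Outlet amounts (n = n₀ + ν ξ):
  C: 2808 − 2(243.2) = 2322
  A: 587.5 − 1(243.2) = 344.3
  B: 0 + 2(243.2) = 486.5

2320 mol/s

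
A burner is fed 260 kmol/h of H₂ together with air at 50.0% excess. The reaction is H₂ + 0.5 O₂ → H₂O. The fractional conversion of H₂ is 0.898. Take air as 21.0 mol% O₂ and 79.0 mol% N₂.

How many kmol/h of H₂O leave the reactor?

233 kmol/h

Stoichiometric O₂ = 0.5 × 260 = 130 kmol/h; O₂ fed = 130 × 1.500 = 195 kmol/h.
N₂ fed = 195 × 79/21 = 733.6 kmol/h.
Fuel reacted = 0.898 × 260 → ξ = 233.5 kmol/h.
Outlet (n = n₀ + ν ξ):
  H₂: 260 − 1(233.5) = 26.52
  O₂: 195 − 0.5(233.5) = 78.26
  N₂: 733.6 (inert)
  H₂O: 0 + 1(233.5) = 233.5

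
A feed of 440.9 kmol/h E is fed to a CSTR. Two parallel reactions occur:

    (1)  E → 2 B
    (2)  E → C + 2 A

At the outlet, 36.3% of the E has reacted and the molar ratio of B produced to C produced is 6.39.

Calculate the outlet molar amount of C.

Conversion of E: E consumed = 0.363 × 440.9 = 160 kmol/h = 1ξ₁ + 1ξ₂.
Selectivity: 2ξ₁ / (1ξ₂) = 6.39 → ξ₁ = 3.195 ξ₂.
Substitute: (1·3.195 + 1) ξ₂ = 160 → ξ₂ = 38.15 kmol/h, ξ₁ = 121.9 kmol/h.
Outlet amounts (n = n₀ + Σ ν·ξ):
  E: 440.9 − 1(121.9) − 1(38.15) = 280.9
  B: 0 + 2(121.9) = 243.8
  C: 0 + 1(38.15) = 38.15
  A: 0 + 2(38.15) = 76.3

38.2 kmol/h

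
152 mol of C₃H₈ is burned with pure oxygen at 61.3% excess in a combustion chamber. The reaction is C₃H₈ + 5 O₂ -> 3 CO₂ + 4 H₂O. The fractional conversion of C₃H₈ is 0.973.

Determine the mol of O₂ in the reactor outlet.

486 mol

Stoichiometric O₂ = 5 × 152 = 760 mol; O₂ fed = 760 × 1.613 = 1226 mol.
Fuel reacted = 0.973 × 152 → ξ = 147.9 mol.
Outlet (n = n₀ + ν ξ):
  C₃H₈: 152 − 1(147.9) = 4.104
  O₂: 1226 − 5(147.9) = 486.4
  CO₂: 0 + 3(147.9) = 443.7
  H₂O: 0 + 4(147.9) = 591.6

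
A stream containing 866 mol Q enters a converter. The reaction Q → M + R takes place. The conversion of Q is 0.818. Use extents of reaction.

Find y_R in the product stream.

0.45

Q reacted = 0.818 × 866 = 708.4 mol; ν_Q = −1, so ξ = 708.4/1 = 708.4 mol.
Outlet amounts (n = n₀ + ν ξ):
  Q: 866 − 1(708.4) = 157.6
  M: 0 + 1(708.4) = 708.4
  R: 0 + 1(708.4) = 708.4
Total out = 1574 mol; y_R = 708.4 / 1574 = 0.4499.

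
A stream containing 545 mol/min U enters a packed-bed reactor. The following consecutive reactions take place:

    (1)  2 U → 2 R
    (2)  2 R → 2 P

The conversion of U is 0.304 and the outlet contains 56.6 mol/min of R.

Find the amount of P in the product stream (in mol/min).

109 mol/min

Conversion of U: U consumed = 2ξ₁ = 0.304 × 545 → ξ₁ = 82.84 mol/min.
R balance: n_R = 0 + 2ξ₁ − 2ξ₂ = 56.6 → ξ₂ = (2·82.84 − 56.6)/2 = 54.54 mol/min.
Outlet amounts (n = n₀ + Σ ν·ξ):
  U: 545 − 2(82.84) = 379.3
  R: 0 + 2(82.84) − 2(54.54) = 56.6
  P: 0 + 2(54.54) = 109.1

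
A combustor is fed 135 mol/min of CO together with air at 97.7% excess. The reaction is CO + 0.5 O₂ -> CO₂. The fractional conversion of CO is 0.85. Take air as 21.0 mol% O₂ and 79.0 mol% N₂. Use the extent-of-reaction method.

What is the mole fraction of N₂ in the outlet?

0.704

Stoichiometric O₂ = 0.5 × 135 = 67.5 mol/min; O₂ fed = 67.5 × 1.977 = 133.4 mol/min.
N₂ fed = 133.4 × 79/21 = 502 mol/min.
Fuel reacted = 0.85 × 135 → ξ = 114.8 mol/min.
Outlet (n = n₀ + ν ξ):
  CO: 135 − 1(114.8) = 20.25
  O₂: 133.4 − 0.5(114.8) = 76.07
  N₂: 502 (inert)
  CO₂: 0 + 1(114.8) = 114.8
Total out = 713.1 mol/min; y_N₂ = 502 / 713.1 = 0.704.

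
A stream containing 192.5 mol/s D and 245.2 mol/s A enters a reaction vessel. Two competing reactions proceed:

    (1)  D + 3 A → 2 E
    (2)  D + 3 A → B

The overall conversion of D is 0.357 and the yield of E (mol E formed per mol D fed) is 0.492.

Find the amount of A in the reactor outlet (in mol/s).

39 mol/s

Yield of E: 2ξ₁ / 192.5 = 0.492 → ξ₁ = 47.35 mol/s.
Conversion of D: 1ξ₁ + 1ξ₂ = 0.357 × 192.5 = 68.72 → ξ₂ = 21.37 mol/s.
Outlet amounts (n = n₀ + Σ ν·ξ):
  D: 192.5 − 1(47.35) − 1(21.37) = 123.8
  A: 245.2 − 3(47.35) − 3(21.37) = 39.03
  E: 0 + 2(47.35) = 94.71
  B: 0 + 1(21.37) = 21.37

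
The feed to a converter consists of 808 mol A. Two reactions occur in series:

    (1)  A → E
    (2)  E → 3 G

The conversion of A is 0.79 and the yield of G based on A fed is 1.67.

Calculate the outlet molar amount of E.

189 mol

Conversion of A: A consumed = 1ξ₁ = 0.79 × 808 → ξ₁ = 638.3 mol.
Yield of G: 3ξ₂ / 808 = 1.67 → ξ₂ = 449.8 mol.
Outlet amounts (n = n₀ + Σ ν·ξ):
  A: 808 − 1(638.3) = 169.7
  E: 0 + 1(638.3) − 1(449.8) = 188.5
  G: 0 + 3(449.8) = 1349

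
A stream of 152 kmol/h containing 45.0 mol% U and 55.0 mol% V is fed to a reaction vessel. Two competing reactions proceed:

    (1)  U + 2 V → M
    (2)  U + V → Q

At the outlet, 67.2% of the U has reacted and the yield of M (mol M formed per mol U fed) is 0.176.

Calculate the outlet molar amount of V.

25.6 kmol/h

Yield of M: 1ξ₁ / 68.4 = 0.176 → ξ₁ = 12.04 kmol/h.
Conversion of U: 1ξ₁ + 1ξ₂ = 0.672 × 68.4 = 45.96 → ξ₂ = 33.93 kmol/h.
Outlet amounts (n = n₀ + Σ ν·ξ):
  U: 68.4 − 1(12.04) − 1(33.93) = 22.44
  V: 83.6 − 2(12.04) − 1(33.93) = 25.6
  M: 0 + 1(12.04) = 12.04
  Q: 0 + 1(33.93) = 33.93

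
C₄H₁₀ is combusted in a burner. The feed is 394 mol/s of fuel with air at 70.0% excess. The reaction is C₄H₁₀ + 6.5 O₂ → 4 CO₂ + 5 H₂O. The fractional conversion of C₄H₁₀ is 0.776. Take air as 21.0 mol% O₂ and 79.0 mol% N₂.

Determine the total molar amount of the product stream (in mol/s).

21600 mol/s

Stoichiometric O₂ = 6.5 × 394 = 2561 mol/s; O₂ fed = 2561 × 1.700 = 4354 mol/s.
N₂ fed = 4354 × 79/21 = 16380 mol/s.
Fuel reacted = 0.776 × 394 → ξ = 305.7 mol/s.
Outlet (n = n₀ + ν ξ):
  C₄H₁₀: 394 − 1(305.7) = 88.26
  O₂: 4354 − 6.5(305.7) = 2366
  N₂: 16380 (inert)
  CO₂: 0 + 4(305.7) = 1223
  H₂O: 0 + 5(305.7) = 1529
Total out = 88.26 + 2366 + 16380 + 1223 + 1529 = 21580 mol/s.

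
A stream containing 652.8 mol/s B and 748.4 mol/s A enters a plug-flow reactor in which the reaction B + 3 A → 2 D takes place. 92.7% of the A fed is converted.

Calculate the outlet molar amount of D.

463 mol/s

A reacted = 0.927 × 748.4 = 693.8 mol/s; ν_A = −3, so ξ = 693.8/3 = 231.3 mol/s.
Outlet amounts (n = n₀ + ν ξ):
  B: 652.8 − 1(231.3) = 421.5
  A: 748.4 − 3(231.3) = 54.63
  D: 0 + 2(231.3) = 462.5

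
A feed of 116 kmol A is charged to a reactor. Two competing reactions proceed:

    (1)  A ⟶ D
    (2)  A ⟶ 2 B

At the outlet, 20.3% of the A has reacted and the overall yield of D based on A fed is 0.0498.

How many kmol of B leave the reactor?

Yield of D: 1ξ₁ / 116 = 0.0498 → ξ₁ = 5.777 kmol.
Conversion of A: 1ξ₁ + 1ξ₂ = 0.203 × 116 = 23.55 → ξ₂ = 17.77 kmol.
Outlet amounts (n = n₀ + Σ ν·ξ):
  A: 116 − 1(5.777) − 1(17.77) = 92.45
  D: 0 + 1(5.777) = 5.777
  B: 0 + 2(17.77) = 35.54

35.5 kmol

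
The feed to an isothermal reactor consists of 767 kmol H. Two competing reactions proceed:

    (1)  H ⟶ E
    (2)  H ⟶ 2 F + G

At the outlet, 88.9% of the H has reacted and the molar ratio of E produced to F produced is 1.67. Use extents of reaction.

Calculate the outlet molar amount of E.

Conversion of H: H consumed = 0.889 × 767 = 681.9 kmol = 1ξ₁ + 1ξ₂.
Selectivity: 1ξ₁ / (2ξ₂) = 1.67 → ξ₁ = 3.34 ξ₂.
Substitute: (1·3.34 + 1) ξ₂ = 681.9 → ξ₂ = 157.1 kmol, ξ₁ = 524.8 kmol.
Outlet amounts (n = n₀ + Σ ν·ξ):
  H: 767 − 1(524.8) − 1(157.1) = 85.14
  E: 0 + 1(524.8) = 524.8
  F: 0 + 2(157.1) = 314.2
  G: 0 + 1(157.1) = 157.1

525 kmol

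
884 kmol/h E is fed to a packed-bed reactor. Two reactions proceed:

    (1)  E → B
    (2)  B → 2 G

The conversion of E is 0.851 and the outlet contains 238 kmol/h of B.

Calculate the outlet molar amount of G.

1030 kmol/h

Conversion of E: E consumed = 1ξ₁ = 0.851 × 884 → ξ₁ = 752.3 kmol/h.
B balance: n_B = 0 + 1ξ₁ − 1ξ₂ = 238 → ξ₂ = (1·752.3 − 238)/1 = 514.3 kmol/h.
Outlet amounts (n = n₀ + Σ ν·ξ):
  E: 884 − 1(752.3) = 131.7
  B: 0 + 1(752.3) − 1(514.3) = 238
  G: 0 + 2(514.3) = 1029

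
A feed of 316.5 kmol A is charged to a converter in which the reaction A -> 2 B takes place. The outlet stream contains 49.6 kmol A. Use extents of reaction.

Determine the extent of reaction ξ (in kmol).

For A: n = n₀ − 1ξ → 49.6 = 316.5 − 1ξ, giving ξ = 266.9 kmol.
Outlet amounts (n = n₀ + ν ξ):
  A: 316.5 − 1(266.9) = 49.6
  B: 0 + 2(266.9) = 533.8

ξ = 267 kmol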